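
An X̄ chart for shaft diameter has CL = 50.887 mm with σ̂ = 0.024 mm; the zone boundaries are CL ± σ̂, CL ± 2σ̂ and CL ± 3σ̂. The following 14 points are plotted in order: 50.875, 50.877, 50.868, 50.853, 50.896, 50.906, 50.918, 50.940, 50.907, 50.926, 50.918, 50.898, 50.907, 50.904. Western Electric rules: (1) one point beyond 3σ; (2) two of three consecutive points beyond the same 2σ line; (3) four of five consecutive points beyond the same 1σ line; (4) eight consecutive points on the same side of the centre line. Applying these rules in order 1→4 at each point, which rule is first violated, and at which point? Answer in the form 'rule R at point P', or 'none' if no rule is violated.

Zone of each point (C = within 1σ̂, B = 1σ̂–2σ̂, A = 2σ̂–3σ̂, * = beyond 3σ̂; sign = side of CL): 1:-C, 2:-C, 3:-C, 4:-B, 5:+C, 6:+C, 7:+B, 8:+A, 9:+C, 10:+B, 11:+B, 12:+C, 13:+C, 14:+C
Rule 3 (four of five consecutive points beyond the same 1σ limit) is satisfied at point 11.

rule 3 at point 11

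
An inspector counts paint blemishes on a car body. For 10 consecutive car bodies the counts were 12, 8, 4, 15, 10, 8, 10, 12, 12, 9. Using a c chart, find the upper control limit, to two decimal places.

c̄ = (12 + 8 + 4 + 15 + 10 + 8 + 10 + 12 + 12 + 9) / 10 = 100 / 10 = 10.0000
UCL = c̄ + 3√c̄ = 10.0000 + 3 × √10.0000 = 10.0000 + 3 × 3.1623 = 19.4868

19.49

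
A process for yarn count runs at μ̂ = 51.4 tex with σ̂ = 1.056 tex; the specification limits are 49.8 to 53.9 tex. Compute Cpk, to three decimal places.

Cpu = (USL − μ̂) / (3σ̂) = (53.9 − 51.4) / (3 × 1.056) = 0.7891; Cpl = (μ̂ − LSL) / (3σ̂) = (51.4 − 49.8) / (3 × 1.056) = 0.5051; Cpk = min(Cpu, Cpl) = 0.5051

0.505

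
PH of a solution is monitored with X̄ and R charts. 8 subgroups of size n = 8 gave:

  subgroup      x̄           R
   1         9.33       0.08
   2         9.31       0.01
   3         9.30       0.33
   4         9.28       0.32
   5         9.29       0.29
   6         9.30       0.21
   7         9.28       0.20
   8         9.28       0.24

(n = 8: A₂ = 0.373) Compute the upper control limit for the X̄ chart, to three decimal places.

X̄̄ = (9.33 + 9.31 + 9.30 + 9.28 + 9.29 + 9.30 + 9.28 + 9.28) / 8 = 74.3700 / 8 = 9.2963
R̄ = (0.08 + 0.01 + 0.33 + 0.32 + 0.29 + 0.21 + 0.20 + 0.24) / 8 = 1.6800 / 8 = 0.2100
UCL = X̄̄ + A₂·R̄ = 9.2963 + 0.373 × 0.2100 = 9.3746

9.375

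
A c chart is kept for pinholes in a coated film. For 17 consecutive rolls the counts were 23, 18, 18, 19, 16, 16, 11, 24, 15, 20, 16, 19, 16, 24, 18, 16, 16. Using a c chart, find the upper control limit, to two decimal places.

30.65

c̄ = (23 + 18 + 18 + 19 + 16 + 16 + 11 + 24 + 15 + 20 + 16 + 19 + 16 + 24 + 18 + 16 + 16) / 17 = 305 / 17 = 17.9412
UCL = c̄ + 3√c̄ = 17.9412 + 3 × √17.9412 = 17.9412 + 3 × 4.2357 = 30.6483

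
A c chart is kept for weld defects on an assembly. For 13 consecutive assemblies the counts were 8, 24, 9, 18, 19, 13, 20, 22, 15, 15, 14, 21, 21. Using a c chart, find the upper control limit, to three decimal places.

29.159

c̄ = (8 + 24 + 9 + 18 + 19 + 13 + 20 + 22 + 15 + 15 + 14 + 21 + 21) / 13 = 219 / 13 = 16.8462
UCL = c̄ + 3√c̄ = 16.8462 + 3 × √16.8462 = 16.8462 + 3 × 4.1044 = 29.1594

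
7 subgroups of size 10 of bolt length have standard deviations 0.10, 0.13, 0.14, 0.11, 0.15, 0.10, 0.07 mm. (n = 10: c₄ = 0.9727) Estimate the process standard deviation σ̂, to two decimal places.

s̄ = (0.10 + 0.13 + 0.14 + 0.11 + 0.15 + 0.10 + 0.07) / 7 = 0.1143
σ̂ = s̄ / c₄ = 0.1143 / 0.9727 = 0.1175

0.12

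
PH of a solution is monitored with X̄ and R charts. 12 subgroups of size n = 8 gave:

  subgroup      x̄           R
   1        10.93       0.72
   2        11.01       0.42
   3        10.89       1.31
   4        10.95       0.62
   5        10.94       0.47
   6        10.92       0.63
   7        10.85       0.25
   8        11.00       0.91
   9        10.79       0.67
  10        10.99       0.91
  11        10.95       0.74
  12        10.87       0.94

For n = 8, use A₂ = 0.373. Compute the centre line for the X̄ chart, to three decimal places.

10.924

X̄̄ = (10.93 + 11.01 + 10.89 + 10.95 + 10.94 + 10.92 + 10.85 + 11.00 + 10.79 + 10.99 + 10.95 + 10.87) / 12 = 131.0900 / 12 = 10.9242
CL = X̄̄ = 10.9242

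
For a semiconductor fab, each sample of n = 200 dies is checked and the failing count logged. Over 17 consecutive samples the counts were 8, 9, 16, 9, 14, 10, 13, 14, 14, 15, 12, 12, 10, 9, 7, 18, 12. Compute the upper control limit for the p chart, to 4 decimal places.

p̄ = Σdᵢ / (k·n) = 202 / (17 × 200) = 0.05941
UCL = p̄ + 3·√(p̄(1−p̄)/n) = 0.05941 + 3 × √(0.05941×0.94059/200) = 0.05941 + 3 × 0.01672 = 0.10956

0.1096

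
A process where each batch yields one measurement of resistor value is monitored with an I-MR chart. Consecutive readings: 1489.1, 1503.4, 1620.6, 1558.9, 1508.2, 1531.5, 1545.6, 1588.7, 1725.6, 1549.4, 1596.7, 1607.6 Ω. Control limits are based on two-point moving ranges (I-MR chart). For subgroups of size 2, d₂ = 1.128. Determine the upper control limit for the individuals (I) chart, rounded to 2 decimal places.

1736.98

X̄ = (1489.1 + 1503.4 + 1620.6 + 1558.9 + 1508.2 + 1531.5 + 1545.6 + 1588.7 + 1725.6 + 1549.4 + 1596.7 + 1607.6) / 12 = 1568.7750
Moving ranges: 14.3, 117.2, 61.7, 50.7, 23.3, 14.1, 43.1, 136.9, 176.2, 47.3, 10.9; M̄R̄ = 695.7000 / 11 = 63.2455
UCL = X̄ + 3·M̄R̄/d₂ = 1568.7750 + 3 × 63.2455 / 1.128 = 1736.9810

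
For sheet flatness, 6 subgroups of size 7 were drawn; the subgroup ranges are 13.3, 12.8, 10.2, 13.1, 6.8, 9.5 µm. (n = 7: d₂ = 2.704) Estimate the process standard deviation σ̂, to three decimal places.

R̄ = (13.3 + 12.8 + 10.2 + 13.1 + 6.8 + 9.5) / 6 = 10.9500
σ̂ = R̄ / d₂ = 10.9500 / 2.704 = 4.0496

4.050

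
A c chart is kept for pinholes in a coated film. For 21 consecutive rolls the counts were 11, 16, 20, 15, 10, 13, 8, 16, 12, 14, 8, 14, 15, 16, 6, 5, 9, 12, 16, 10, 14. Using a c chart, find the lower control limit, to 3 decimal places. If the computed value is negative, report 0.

c̄ = (11 + 16 + 20 + 15 + 10 + 13 + 8 + 16 + 12 + 14 + 8 + 14 + 15 + 16 + 6 + 5 + 9 + 12 + 16 + 10 + 14) / 21 = 260 / 21 = 12.3810
LCL = c̄ − 3√c̄ = 12.3810 − 3 × 3.5187 = 1.8250

1.825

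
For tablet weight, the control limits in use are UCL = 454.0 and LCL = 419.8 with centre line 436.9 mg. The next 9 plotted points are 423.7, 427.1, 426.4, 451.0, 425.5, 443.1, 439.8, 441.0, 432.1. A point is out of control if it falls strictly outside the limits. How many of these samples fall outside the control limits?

All 9 points lie within [419.8, 454.0].

0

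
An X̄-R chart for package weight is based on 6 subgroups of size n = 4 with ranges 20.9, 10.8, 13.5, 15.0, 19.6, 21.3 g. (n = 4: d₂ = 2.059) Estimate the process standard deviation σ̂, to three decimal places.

8.184

R̄ = (20.9 + 10.8 + 13.5 + 15.0 + 19.6 + 21.3) / 6 = 16.8500
σ̂ = R̄ / d₂ = 16.8500 / 2.059 = 8.1836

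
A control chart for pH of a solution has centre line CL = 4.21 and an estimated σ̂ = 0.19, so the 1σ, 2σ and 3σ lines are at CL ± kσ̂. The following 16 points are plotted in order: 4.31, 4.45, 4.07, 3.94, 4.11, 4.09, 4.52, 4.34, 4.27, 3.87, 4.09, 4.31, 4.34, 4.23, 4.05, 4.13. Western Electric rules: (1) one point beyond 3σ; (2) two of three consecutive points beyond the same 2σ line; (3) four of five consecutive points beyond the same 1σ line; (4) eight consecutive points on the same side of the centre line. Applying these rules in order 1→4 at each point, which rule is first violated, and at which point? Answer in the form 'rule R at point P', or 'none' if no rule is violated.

Zone of each point (C = within 1σ̂, B = 1σ̂–2σ̂, A = 2σ̂–3σ̂, * = beyond 3σ̂; sign = side of CL): 1:+C, 2:+B, 3:-C, 4:-B, 5:-C, 6:-C, 7:+B, 8:+C, 9:+C, 10:-B, 11:-C, 12:+C, 13:+C, 14:+C, 15:-C, 16:-C
No rule fires across all 16 points.

none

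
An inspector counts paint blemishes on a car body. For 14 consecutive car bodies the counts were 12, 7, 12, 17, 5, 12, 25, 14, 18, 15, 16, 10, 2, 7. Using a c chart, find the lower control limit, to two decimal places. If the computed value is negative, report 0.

c̄ = (12 + 7 + 12 + 17 + 5 + 12 + 25 + 14 + 18 + 15 + 16 + 10 + 2 + 7) / 14 = 172 / 14 = 12.2857
LCL = c̄ − 3√c̄ = 12.2857 − 3 × 3.5051 = 1.7704

1.77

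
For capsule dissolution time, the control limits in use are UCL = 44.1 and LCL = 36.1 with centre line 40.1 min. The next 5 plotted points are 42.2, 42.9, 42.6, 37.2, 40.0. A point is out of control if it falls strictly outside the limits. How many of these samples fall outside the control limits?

0

All 5 points lie within [36.1, 44.1].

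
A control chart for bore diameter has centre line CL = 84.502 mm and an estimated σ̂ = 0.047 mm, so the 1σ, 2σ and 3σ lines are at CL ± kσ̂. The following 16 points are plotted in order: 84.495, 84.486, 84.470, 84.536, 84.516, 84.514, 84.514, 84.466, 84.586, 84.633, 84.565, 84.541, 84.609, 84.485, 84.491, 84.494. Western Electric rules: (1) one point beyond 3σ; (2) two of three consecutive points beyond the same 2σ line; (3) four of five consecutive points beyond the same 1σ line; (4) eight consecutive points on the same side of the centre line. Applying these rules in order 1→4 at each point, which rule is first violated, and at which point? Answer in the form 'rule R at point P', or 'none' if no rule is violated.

Zone of each point (C = within 1σ̂, B = 1σ̂–2σ̂, A = 2σ̂–3σ̂, * = beyond 3σ̂; sign = side of CL): 1:-C, 2:-C, 3:-C, 4:+C, 5:+C, 6:+C, 7:+C, 8:-C, 9:+B, 10:+A, 11:+B, 12:+C, 13:+A, 14:-C, 15:-C, 16:-C
Rule 3 (four of five consecutive points beyond the same 1σ limit) is satisfied at point 13.

rule 3 at point 13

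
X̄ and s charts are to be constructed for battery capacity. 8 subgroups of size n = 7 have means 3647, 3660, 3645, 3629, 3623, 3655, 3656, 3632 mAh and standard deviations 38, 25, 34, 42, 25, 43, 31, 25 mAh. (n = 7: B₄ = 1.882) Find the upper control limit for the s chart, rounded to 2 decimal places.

61.87

s̄ = (38 + 25 + 34 + 42 + 25 + 43 + 31 + 25) / 8 = 32.8750
UCL_s = B₄·s̄ = 1.882 × 32.8750 = 61.8707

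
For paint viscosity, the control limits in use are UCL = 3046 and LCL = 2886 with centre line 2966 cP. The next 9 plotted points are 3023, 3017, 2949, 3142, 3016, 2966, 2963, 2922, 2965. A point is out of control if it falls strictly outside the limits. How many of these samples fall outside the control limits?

1

Compare each point to [2886, 3046]: sample 4 = 3142 > UCL.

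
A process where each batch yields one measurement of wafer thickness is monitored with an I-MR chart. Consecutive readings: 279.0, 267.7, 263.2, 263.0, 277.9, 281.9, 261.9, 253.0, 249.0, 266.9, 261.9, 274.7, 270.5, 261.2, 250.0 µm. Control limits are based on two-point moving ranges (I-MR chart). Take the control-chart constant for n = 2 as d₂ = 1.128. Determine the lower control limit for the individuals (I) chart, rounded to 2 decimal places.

X̄ = (279.0 + 267.7 + 263.2 + 263.0 + 277.9 + 281.9 + 261.9 + 253.0 + 249.0 + 266.9 + 261.9 + 274.7 + 270.5 + 261.2 + 250.0) / 15 = 265.4533
Moving ranges: 11.3, 4.5, 0.2, 14.9, 4.0, 20.0, 8.9, 4.0, 17.9, 5.0, 12.8, 4.2, 9.3, 11.2; M̄R̄ = 128.2000 / 14 = 9.1571
LCL = X̄ − 3·M̄R̄/d₂ = 265.4533 − 3 × 9.1571 / 1.128 = 241.0992

241.10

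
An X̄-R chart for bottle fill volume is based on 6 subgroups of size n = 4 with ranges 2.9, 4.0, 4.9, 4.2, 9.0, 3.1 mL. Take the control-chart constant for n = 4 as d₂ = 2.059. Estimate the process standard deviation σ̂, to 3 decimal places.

R̄ = (2.9 + 4.0 + 4.9 + 4.2 + 9.0 + 3.1) / 6 = 4.6833
σ̂ = R̄ / d₂ = 4.6833 / 2.059 = 2.2746

2.275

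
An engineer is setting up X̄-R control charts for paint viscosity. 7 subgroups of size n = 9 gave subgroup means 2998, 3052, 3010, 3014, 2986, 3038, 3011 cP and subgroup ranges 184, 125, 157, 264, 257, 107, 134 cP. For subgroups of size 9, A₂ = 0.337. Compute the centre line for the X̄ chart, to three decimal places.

X̄̄ = (2998 + 3052 + 3010 + 3014 + 2986 + 3038 + 3011) / 7 = 21109.0000 / 7 = 3015.5714
CL = X̄̄ = 3015.5714

3015.571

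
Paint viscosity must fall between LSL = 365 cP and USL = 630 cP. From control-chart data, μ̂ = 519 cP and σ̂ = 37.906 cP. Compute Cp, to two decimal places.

1.17

Cp = (USL − LSL) / (6σ̂) = (630 − 365) / (6 × 37.906) = 265.0000 / 227.4360 = 1.1652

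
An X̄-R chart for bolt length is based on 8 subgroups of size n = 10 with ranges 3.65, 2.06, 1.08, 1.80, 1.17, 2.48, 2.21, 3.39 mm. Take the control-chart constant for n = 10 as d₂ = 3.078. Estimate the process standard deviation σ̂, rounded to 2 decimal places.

R̄ = (3.65 + 2.06 + 1.08 + 1.80 + 1.17 + 2.48 + 2.21 + 3.39) / 8 = 2.2300
σ̂ = R̄ / d₂ = 2.2300 / 3.078 = 0.7245

0.72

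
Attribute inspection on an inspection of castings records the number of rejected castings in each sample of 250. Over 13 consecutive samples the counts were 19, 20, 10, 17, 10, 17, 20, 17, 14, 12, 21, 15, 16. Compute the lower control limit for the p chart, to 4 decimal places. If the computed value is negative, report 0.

0.0176

p̄ = Σdᵢ / (k·n) = 208 / (13 × 250) = 0.06400
LCL = p̄ − 3·√(p̄(1−p̄)/n) = 0.06400 − 3 × 0.01548 = 0.01756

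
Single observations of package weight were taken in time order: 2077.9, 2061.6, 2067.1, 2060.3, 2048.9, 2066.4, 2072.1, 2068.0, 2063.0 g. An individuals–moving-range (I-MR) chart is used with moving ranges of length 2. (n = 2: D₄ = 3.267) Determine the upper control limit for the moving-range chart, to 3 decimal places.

29.526

Moving ranges: 16.3, 5.5, 6.8, 11.4, 17.5, 5.7, 4.1, 5.0; M̄R̄ = 72.3000 / 8 = 9.0375
UCL_MR = D₄·M̄R̄ = 3.267 × 9.0375 = 29.5255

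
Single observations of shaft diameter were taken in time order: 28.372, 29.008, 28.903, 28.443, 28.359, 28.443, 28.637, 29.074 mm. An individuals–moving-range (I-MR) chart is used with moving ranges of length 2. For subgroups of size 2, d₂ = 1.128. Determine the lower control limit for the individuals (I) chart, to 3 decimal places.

X̄ = (28.372 + 29.008 + 28.903 + 28.443 + 28.359 + 28.443 + 28.637 + 29.074) / 8 = 28.6549
Moving ranges: 0.636, 0.105, 0.460, 0.084, 0.084, 0.194, 0.437; M̄R̄ = 2.0000 / 7 = 0.2857
LCL = X̄ − 3·M̄R̄/d₂ = 28.6549 − 3 × 0.2857 / 1.128 = 27.8950

27.895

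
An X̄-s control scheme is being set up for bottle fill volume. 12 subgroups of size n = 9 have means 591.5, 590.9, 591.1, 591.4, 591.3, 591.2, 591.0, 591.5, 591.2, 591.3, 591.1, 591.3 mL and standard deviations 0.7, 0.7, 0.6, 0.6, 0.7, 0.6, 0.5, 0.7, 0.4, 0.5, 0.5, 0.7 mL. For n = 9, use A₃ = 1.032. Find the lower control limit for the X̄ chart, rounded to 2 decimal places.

590.61

X̄̄ = (591.5 + 590.9 + 591.1 + 591.4 + 591.3 + 591.2 + 591.0 + 591.5 + 591.2 + 591.3 + 591.1 + 591.3) / 12 = 591.2333
s̄ = (0.7 + 0.7 + 0.6 + 0.6 + 0.7 + 0.6 + 0.5 + 0.7 + 0.4 + 0.5 + 0.5 + 0.7) / 12 = 0.6000
LCL = X̄̄ − A₃·s̄ = 591.2333 − 1.032 × 0.6000 = 590.6141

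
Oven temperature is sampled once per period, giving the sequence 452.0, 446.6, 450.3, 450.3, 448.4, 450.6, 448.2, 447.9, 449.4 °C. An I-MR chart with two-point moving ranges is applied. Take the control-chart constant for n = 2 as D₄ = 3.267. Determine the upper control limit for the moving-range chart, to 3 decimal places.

7.106

Moving ranges: 5.4, 3.7, 0.0, 1.9, 2.2, 2.4, 0.3, 1.5; M̄R̄ = 17.4000 / 8 = 2.1750
UCL_MR = D₄·M̄R̄ = 3.267 × 2.1750 = 7.1057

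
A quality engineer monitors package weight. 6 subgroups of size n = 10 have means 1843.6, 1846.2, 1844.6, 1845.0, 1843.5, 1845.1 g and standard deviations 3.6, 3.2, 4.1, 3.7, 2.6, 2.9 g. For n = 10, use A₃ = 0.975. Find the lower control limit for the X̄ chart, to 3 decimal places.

1841.400

X̄̄ = (1843.6 + 1846.2 + 1844.6 + 1845.0 + 1843.5 + 1845.1) / 6 = 1844.6667
s̄ = (3.6 + 3.2 + 4.1 + 3.7 + 2.6 + 2.9) / 6 = 3.3500
LCL = X̄̄ − A₃·s̄ = 1844.6667 − 0.975 × 3.3500 = 1841.4004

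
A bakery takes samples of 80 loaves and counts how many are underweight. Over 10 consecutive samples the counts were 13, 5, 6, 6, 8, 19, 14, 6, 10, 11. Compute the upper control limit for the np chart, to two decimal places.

18.60

p̄ = Σdᵢ / (k·n) = 98 / (10 × 80) = 0.12250
UCL = np̄ + 3·√(np̄(1−p̄)) = 9.8000 + 3 × √(9.8000×0.87750) = 9.8000 + 3 × 2.9325 = 18.5975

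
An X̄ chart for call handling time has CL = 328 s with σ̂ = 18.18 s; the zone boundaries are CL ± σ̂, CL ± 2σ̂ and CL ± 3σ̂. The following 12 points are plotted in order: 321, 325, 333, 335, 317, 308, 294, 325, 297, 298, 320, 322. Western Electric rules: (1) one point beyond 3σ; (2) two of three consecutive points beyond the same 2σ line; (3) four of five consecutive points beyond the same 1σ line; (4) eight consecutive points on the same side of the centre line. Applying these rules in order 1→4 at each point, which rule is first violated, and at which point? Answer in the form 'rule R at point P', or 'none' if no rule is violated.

rule 3 at point 10

Zone of each point (C = within 1σ̂, B = 1σ̂–2σ̂, A = 2σ̂–3σ̂, * = beyond 3σ̂; sign = side of CL): 1:-C, 2:-C, 3:+C, 4:+C, 5:-C, 6:-B, 7:-B, 8:-C, 9:-B, 10:-B, 11:-C, 12:-C
Rule 3 (four of five consecutive points beyond the same 1σ limit) is satisfied at point 10.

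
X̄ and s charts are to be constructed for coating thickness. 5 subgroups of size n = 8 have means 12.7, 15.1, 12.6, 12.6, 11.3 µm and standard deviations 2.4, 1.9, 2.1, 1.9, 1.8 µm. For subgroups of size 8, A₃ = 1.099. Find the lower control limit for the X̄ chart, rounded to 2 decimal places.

10.64

X̄̄ = (12.7 + 15.1 + 12.6 + 12.6 + 11.3) / 5 = 12.8600
s̄ = (2.4 + 1.9 + 2.1 + 1.9 + 1.8) / 5 = 2.0200
LCL = X̄̄ − A₃·s̄ = 12.8600 − 1.099 × 2.0200 = 10.6400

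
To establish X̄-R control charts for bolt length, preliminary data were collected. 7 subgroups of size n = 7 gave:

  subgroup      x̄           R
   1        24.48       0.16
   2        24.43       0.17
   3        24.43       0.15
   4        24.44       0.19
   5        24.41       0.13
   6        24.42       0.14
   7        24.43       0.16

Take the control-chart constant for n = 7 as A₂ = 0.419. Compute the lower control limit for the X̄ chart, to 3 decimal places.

24.368

X̄̄ = (24.48 + 24.43 + 24.43 + 24.44 + 24.41 + 24.42 + 24.43) / 7 = 171.0400 / 7 = 24.4343
R̄ = (0.16 + 0.17 + 0.15 + 0.19 + 0.13 + 0.14 + 0.16) / 7 = 1.1000 / 7 = 0.1571
LCL = X̄̄ − A₂·R̄ = 24.4343 − 0.419 × 0.1571 = 24.3684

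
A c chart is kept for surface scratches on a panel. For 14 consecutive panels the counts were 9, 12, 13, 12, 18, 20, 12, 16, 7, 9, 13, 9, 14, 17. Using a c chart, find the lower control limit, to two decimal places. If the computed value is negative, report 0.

c̄ = (9 + 12 + 13 + 12 + 18 + 20 + 12 + 16 + 7 + 9 + 13 + 9 + 14 + 17) / 14 = 181 / 14 = 12.9286
LCL = c̄ − 3√c̄ = 12.9286 − 3 × 3.5956 = 2.1417

2.14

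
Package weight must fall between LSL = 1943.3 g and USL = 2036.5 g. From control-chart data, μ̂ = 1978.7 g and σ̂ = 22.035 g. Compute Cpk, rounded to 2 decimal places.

Cpu = (USL − μ̂) / (3σ̂) = (2036.5 − 1978.7) / (3 × 22.035) = 0.8744; Cpl = (μ̂ − LSL) / (3σ̂) = (1978.7 − 1943.3) / (3 × 22.035) = 0.5355; Cpk = min(Cpu, Cpl) = 0.5355

0.54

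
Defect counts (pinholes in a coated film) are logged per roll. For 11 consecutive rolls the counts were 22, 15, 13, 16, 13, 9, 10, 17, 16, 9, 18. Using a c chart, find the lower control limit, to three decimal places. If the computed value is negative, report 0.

2.994

c̄ = (22 + 15 + 13 + 16 + 13 + 9 + 10 + 17 + 16 + 9 + 18) / 11 = 158 / 11 = 14.3636
LCL = c̄ − 3√c̄ = 14.3636 − 3 × 3.7899 = 2.9938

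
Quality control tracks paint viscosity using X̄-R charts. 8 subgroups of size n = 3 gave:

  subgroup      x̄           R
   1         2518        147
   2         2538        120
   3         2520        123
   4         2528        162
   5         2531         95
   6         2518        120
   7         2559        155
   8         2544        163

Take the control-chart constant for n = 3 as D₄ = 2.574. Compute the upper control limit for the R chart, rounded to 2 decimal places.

R̄ = (147 + 120 + 123 + 162 + 95 + 120 + 155 + 163) / 8 = 1085.0000 / 8 = 135.6250
UCL_R = D₄·R̄ = 2.574 × 135.6250 = 349.0987

349.10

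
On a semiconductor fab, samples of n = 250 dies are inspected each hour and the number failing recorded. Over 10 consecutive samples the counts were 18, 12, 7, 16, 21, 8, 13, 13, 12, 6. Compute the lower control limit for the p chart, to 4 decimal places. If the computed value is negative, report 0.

p̄ = Σdᵢ / (k·n) = 126 / (10 × 250) = 0.05040
LCL = p̄ − 3·√(p̄(1−p̄)/n) = 0.05040 − 3 × 0.01384 = 0.00889

0.0089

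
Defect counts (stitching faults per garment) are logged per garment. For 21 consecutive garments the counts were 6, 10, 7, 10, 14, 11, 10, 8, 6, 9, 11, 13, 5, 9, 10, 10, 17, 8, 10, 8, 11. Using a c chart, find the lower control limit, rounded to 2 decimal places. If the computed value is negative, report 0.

0.34

c̄ = (6 + 10 + 7 + 10 + 14 + 11 + 10 + 8 + 6 + 9 + 11 + 13 + 5 + 9 + 10 + 10 + 17 + 8 + 10 + 8 + 11) / 21 = 203 / 21 = 9.6667
LCL = c̄ − 3√c̄ = 9.6667 − 3 × 3.1091 = 0.3393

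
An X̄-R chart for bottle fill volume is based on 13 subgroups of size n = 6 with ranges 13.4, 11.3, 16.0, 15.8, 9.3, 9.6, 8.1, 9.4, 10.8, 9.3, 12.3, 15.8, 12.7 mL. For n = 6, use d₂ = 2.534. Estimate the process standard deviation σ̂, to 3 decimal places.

R̄ = (13.4 + 11.3 + 16.0 + 15.8 + 9.3 + 9.6 + 8.1 + 9.4 + 10.8 + 9.3 + 12.3 + 15.8 + 12.7) / 13 = 11.8308
σ̂ = R̄ / d₂ = 11.8308 / 2.534 = 4.6688

4.669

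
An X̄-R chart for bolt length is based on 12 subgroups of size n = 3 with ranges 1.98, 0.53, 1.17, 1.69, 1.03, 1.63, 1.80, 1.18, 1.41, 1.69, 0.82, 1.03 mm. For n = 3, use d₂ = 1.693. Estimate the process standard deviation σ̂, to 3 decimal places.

0.786

R̄ = (1.98 + 0.53 + 1.17 + 1.69 + 1.03 + 1.63 + 1.80 + 1.18 + 1.41 + 1.69 + 0.82 + 1.03) / 12 = 1.3300
σ̂ = R̄ / d₂ = 1.3300 / 1.693 = 0.7856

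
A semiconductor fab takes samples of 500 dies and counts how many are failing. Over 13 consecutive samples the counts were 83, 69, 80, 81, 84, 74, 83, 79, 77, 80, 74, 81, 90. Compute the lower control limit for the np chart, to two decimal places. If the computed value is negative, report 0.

55.07

p̄ = Σdᵢ / (k·n) = 1035 / (13 × 500) = 0.15923
LCL = np̄ − 3·√(np̄(1−p̄)) = 79.6154 − 3 × 8.1816 = 55.0707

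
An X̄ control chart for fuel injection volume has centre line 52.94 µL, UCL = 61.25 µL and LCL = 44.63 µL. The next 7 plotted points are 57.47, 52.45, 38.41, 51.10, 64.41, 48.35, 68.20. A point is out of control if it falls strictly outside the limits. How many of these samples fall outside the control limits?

Compare each point to [44.63, 61.25]: sample 3 = 38.41 < LCL; sample 5 = 64.41 > UCL; sample 7 = 68.20 > UCL.

3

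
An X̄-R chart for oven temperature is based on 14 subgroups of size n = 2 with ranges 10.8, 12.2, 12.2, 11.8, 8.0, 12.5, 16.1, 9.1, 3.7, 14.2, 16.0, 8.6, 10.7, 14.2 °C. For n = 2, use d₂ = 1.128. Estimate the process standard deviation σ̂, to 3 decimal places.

R̄ = (10.8 + 12.2 + 12.2 + 11.8 + 8.0 + 12.5 + 16.1 + 9.1 + 3.7 + 14.2 + 16.0 + 8.6 + 10.7 + 14.2) / 14 = 11.4357
σ̂ = R̄ / d₂ = 11.4357 / 1.128 = 10.1380

10.138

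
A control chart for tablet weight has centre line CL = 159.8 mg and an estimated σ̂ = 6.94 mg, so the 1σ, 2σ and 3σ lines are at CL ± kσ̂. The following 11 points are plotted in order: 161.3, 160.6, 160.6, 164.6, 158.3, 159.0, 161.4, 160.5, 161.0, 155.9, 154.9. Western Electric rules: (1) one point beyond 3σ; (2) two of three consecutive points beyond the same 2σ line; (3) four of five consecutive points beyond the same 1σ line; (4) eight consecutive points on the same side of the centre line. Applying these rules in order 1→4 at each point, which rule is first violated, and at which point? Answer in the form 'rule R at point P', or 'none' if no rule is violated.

none

Zone of each point (C = within 1σ̂, B = 1σ̂–2σ̂, A = 2σ̂–3σ̂, * = beyond 3σ̂; sign = side of CL): 1:+C, 2:+C, 3:+C, 4:+C, 5:-C, 6:-C, 7:+C, 8:+C, 9:+C, 10:-C, 11:-C
No rule fires across all 11 points.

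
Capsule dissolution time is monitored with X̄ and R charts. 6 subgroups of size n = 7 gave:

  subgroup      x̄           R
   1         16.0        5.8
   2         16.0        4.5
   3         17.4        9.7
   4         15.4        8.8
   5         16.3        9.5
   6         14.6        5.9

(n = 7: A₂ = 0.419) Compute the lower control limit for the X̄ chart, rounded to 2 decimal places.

X̄̄ = (16.0 + 16.0 + 17.4 + 15.4 + 16.3 + 14.6) / 6 = 95.7000 / 6 = 15.9500
R̄ = (5.8 + 4.5 + 9.7 + 8.8 + 9.5 + 5.9) / 6 = 44.2000 / 6 = 7.3667
LCL = X̄̄ − A₂·R̄ = 15.9500 − 0.419 × 7.3667 = 12.8634

12.86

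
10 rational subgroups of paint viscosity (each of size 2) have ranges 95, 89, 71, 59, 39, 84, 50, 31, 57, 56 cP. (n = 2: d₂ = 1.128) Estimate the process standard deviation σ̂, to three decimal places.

R̄ = (95 + 89 + 71 + 59 + 39 + 84 + 50 + 31 + 57 + 56) / 10 = 63.1000
σ̂ = R̄ / d₂ = 63.1000 / 1.128 = 55.9397

55.940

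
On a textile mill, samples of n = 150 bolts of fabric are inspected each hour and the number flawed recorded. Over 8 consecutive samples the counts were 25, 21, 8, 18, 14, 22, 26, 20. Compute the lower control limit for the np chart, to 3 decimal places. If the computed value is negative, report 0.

p̄ = Σdᵢ / (k·n) = 154 / (8 × 150) = 0.12833
LCL = np̄ − 3·√(np̄(1−p̄)) = 19.2500 − 3 × 4.0963 = 6.9611

6.961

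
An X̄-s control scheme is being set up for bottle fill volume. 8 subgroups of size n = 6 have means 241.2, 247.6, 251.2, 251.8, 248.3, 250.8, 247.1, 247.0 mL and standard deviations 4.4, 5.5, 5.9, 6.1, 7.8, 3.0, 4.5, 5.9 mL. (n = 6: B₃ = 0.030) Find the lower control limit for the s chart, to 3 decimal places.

s̄ = (4.4 + 5.5 + 5.9 + 6.1 + 7.8 + 3.0 + 4.5 + 5.9) / 8 = 5.3875
LCL_s = B₃·s̄ = 0.030 × 5.3875 = 0.1616

0.162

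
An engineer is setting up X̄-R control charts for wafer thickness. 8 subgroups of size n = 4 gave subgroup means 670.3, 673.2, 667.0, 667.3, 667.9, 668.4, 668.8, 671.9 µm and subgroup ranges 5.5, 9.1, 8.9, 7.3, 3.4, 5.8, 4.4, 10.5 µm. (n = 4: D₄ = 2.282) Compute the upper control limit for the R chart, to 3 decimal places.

15.660

R̄ = (5.5 + 9.1 + 8.9 + 7.3 + 3.4 + 5.8 + 4.4 + 10.5) / 8 = 54.9000 / 8 = 6.8625
UCL_R = D₄·R̄ = 2.282 × 6.8625 = 15.6602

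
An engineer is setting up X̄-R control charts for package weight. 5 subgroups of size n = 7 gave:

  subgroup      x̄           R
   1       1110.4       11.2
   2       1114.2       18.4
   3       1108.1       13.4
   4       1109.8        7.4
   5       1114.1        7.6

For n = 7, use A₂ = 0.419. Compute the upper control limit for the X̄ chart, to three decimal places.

1116.180

X̄̄ = (1110.4 + 1114.2 + 1108.1 + 1109.8 + 1114.1) / 5 = 5556.6000 / 5 = 1111.3200
R̄ = (11.2 + 18.4 + 13.4 + 7.4 + 7.6) / 5 = 58.0000 / 5 = 11.6000
UCL = X̄̄ + A₂·R̄ = 1111.3200 + 0.419 × 11.6000 = 1116.1804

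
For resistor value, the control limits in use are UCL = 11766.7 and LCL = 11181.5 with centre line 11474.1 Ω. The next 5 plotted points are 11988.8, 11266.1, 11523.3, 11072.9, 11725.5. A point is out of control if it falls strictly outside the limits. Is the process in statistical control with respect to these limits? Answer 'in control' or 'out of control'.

out of control

Compare each point to [11181.5, 11766.7]: sample 1 = 11988.8 > UCL; sample 4 = 11072.9 < LCL.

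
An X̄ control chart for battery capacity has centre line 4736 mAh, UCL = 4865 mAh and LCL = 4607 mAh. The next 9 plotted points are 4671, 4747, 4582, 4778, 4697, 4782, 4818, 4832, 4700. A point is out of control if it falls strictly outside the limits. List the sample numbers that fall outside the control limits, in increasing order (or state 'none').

3

Compare each point to [4607, 4865]: sample 3 = 4582 < LCL.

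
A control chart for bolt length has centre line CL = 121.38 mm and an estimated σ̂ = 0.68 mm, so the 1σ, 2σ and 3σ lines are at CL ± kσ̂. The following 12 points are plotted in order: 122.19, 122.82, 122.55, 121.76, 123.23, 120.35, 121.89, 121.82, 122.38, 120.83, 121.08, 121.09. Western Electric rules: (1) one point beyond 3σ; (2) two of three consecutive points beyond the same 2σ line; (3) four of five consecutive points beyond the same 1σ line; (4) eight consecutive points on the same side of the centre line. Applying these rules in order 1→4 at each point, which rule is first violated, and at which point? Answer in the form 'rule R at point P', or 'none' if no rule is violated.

Zone of each point (C = within 1σ̂, B = 1σ̂–2σ̂, A = 2σ̂–3σ̂, * = beyond 3σ̂; sign = side of CL): 1:+B, 2:+A, 3:+B, 4:+C, 5:+A, 6:-B, 7:+C, 8:+C, 9:+B, 10:-C, 11:-C, 12:-C
Rule 3 (four of five consecutive points beyond the same 1σ limit) is satisfied at point 5.

rule 3 at point 5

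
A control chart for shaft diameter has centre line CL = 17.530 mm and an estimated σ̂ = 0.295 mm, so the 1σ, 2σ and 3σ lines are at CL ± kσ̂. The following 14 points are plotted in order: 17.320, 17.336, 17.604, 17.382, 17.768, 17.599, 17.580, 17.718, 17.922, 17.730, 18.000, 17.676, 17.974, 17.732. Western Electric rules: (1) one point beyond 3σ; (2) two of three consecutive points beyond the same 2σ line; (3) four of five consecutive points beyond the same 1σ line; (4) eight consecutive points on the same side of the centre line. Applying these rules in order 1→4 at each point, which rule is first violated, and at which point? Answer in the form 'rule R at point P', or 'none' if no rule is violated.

rule 4 at point 12

Zone of each point (C = within 1σ̂, B = 1σ̂–2σ̂, A = 2σ̂–3σ̂, * = beyond 3σ̂; sign = side of CL): 1:-C, 2:-C, 3:+C, 4:-C, 5:+C, 6:+C, 7:+C, 8:+C, 9:+B, 10:+C, 11:+B, 12:+C, 13:+B, 14:+C
Rule 4 (eight consecutive points on the same side of the centre line) is satisfied at point 12.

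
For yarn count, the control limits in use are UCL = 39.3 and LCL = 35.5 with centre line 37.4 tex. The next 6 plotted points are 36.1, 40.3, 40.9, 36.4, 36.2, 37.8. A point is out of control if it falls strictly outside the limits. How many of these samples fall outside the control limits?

2

Compare each point to [35.5, 39.3]: sample 2 = 40.3 > UCL; sample 3 = 40.9 > UCL.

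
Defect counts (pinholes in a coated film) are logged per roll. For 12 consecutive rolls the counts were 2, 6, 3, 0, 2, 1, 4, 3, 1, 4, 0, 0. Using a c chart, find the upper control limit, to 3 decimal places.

c̄ = (2 + 6 + 3 + 0 + 2 + 1 + 4 + 3 + 1 + 4 + 0 + 0) / 12 = 26 / 12 = 2.1667
UCL = c̄ + 3√c̄ = 2.1667 + 3 × √2.1667 = 2.1667 + 3 × 1.4720 = 6.5825

6.583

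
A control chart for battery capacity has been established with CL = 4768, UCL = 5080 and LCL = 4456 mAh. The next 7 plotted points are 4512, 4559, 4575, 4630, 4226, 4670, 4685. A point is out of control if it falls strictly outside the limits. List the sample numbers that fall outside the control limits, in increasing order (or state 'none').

5

Compare each point to [4456, 5080]: sample 5 = 4226 < LCL.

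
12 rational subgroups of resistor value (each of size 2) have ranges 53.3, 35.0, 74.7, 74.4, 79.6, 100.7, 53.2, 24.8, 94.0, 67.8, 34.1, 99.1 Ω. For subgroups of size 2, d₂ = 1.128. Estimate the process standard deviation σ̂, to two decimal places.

58.41

R̄ = (53.3 + 35.0 + 74.7 + 74.4 + 79.6 + 100.7 + 53.2 + 24.8 + 94.0 + 67.8 + 34.1 + 99.1) / 12 = 65.8917
σ̂ = R̄ / d₂ = 65.8917 / 1.128 = 58.4146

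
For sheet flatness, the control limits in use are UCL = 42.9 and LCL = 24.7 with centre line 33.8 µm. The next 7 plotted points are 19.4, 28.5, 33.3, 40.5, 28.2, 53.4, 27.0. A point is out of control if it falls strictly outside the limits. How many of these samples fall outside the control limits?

2

Compare each point to [24.7, 42.9]: sample 1 = 19.4 < LCL; sample 6 = 53.4 > UCL.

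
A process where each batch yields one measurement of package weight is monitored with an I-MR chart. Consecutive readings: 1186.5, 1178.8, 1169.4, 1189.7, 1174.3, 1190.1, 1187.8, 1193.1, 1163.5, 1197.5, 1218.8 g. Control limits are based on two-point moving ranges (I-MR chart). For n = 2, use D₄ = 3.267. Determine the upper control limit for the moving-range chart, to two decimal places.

Moving ranges: 7.7, 9.4, 20.3, 15.4, 15.8, 2.3, 5.3, 29.6, 34.0, 21.3; M̄R̄ = 161.1000 / 10 = 16.1100
UCL_MR = D₄·M̄R̄ = 3.267 × 16.1100 = 52.6314

52.63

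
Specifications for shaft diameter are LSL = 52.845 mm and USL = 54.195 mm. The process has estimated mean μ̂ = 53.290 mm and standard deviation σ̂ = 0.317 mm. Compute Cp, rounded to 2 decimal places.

0.71

Cp = (USL − LSL) / (6σ̂) = (54.195 − 52.845) / (6 × 0.317) = 1.3500 / 1.9020 = 0.7098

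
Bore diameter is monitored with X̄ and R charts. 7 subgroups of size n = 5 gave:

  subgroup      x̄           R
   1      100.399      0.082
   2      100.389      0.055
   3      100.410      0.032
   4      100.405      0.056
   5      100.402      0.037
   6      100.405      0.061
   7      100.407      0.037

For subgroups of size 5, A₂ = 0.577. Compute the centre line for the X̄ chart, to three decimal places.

X̄̄ = (100.399 + 100.389 + 100.410 + 100.405 + 100.402 + 100.405 + 100.407) / 7 = 702.8170 / 7 = 100.4024
CL = X̄̄ = 100.4024

100.402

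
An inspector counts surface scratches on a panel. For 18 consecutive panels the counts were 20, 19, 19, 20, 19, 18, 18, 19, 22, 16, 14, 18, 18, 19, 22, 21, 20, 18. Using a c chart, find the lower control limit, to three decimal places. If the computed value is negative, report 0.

5.850

c̄ = (20 + 19 + 19 + 20 + 19 + 18 + 18 + 19 + 22 + 16 + 14 + 18 + 18 + 19 + 22 + 21 + 20 + 18) / 18 = 340 / 18 = 18.8889
LCL = c̄ − 3√c̄ = 18.8889 − 3 × 4.3461 = 5.8505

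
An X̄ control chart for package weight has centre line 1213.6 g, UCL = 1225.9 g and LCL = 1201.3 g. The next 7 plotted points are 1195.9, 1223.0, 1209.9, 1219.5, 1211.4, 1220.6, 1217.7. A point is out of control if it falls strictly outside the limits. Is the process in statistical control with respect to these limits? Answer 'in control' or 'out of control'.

out of control

Compare each point to [1201.3, 1225.9]: sample 1 = 1195.9 < LCL.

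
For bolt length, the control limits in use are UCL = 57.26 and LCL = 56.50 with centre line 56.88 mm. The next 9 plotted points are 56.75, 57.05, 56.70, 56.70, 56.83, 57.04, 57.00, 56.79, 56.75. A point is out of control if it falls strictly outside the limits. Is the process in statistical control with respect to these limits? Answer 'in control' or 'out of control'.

All 9 points lie within [56.50, 57.26].

in control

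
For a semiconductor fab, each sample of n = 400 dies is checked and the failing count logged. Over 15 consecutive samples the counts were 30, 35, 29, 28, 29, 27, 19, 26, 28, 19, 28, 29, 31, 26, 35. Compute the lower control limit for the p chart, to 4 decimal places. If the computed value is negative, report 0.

p̄ = Σdᵢ / (k·n) = 419 / (15 × 400) = 0.06983
LCL = p̄ − 3·√(p̄(1−p̄)/n) = 0.06983 − 3 × 0.01274 = 0.03160

0.0316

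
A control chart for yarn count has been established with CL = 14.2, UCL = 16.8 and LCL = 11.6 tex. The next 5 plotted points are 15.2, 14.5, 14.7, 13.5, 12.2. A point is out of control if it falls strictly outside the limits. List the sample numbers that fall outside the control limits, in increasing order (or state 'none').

All 5 points lie within [11.6, 16.8].

none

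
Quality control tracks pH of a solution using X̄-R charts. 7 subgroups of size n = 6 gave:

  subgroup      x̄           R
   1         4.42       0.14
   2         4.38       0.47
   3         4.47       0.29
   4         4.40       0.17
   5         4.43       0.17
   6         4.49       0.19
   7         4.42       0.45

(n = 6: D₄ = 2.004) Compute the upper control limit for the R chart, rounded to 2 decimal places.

0.54

R̄ = (0.14 + 0.47 + 0.29 + 0.17 + 0.17 + 0.19 + 0.45) / 7 = 1.8800 / 7 = 0.2686
UCL_R = D₄·R̄ = 2.004 × 0.2686 = 0.5382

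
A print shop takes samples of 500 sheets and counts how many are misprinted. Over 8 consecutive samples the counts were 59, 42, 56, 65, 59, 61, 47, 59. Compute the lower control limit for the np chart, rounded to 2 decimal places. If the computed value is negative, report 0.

34.84

p̄ = Σdᵢ / (k·n) = 448 / (8 × 500) = 0.11200
LCL = np̄ − 3·√(np̄(1−p̄)) = 56.0000 − 3 × 7.0518 = 34.8446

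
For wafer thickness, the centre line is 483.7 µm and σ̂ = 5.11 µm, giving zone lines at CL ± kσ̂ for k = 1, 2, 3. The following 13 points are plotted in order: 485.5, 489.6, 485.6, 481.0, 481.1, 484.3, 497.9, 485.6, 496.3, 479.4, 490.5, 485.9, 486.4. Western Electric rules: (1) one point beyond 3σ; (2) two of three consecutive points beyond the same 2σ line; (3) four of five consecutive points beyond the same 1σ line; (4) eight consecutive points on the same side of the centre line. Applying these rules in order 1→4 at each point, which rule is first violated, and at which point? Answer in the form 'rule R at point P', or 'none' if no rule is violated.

Zone of each point (C = within 1σ̂, B = 1σ̂–2σ̂, A = 2σ̂–3σ̂, * = beyond 3σ̂; sign = side of CL): 1:+C, 2:+B, 3:+C, 4:-C, 5:-C, 6:+C, 7:+A, 8:+C, 9:+A, 10:-C, 11:+B, 12:+C, 13:+C
Rule 2 (two of three consecutive points beyond the same 2σ limit) is satisfied at point 9.

rule 2 at point 9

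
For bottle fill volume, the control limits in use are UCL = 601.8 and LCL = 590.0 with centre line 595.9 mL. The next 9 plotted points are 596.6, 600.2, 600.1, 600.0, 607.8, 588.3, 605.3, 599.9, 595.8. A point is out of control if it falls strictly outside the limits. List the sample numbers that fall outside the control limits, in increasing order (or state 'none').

5, 6, 7

Compare each point to [590.0, 601.8]: sample 5 = 607.8 > UCL; sample 6 = 588.3 < LCL; sample 7 = 605.3 > UCL.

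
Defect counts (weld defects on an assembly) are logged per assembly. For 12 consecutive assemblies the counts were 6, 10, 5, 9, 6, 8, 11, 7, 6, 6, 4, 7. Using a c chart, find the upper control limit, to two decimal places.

c̄ = (6 + 10 + 5 + 9 + 6 + 8 + 11 + 7 + 6 + 6 + 4 + 7) / 12 = 85 / 12 = 7.0833
UCL = c̄ + 3√c̄ = 7.0833 + 3 × √7.0833 = 7.0833 + 3 × 2.6615 = 15.0677

15.07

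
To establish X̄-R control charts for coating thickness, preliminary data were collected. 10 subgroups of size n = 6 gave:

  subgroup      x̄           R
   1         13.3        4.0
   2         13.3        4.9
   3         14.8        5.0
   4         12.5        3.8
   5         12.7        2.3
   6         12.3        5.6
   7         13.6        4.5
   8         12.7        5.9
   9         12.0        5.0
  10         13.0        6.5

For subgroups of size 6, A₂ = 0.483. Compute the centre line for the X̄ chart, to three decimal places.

X̄̄ = (13.3 + 13.3 + 14.8 + 12.5 + 12.7 + 12.3 + 13.6 + 12.7 + 12.0 + 13.0) / 10 = 130.2000 / 10 = 13.0200
CL = X̄̄ = 13.0200

13.020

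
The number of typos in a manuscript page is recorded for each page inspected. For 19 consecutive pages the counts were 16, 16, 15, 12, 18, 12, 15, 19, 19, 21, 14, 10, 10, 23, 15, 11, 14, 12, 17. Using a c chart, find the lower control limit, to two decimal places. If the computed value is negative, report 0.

c̄ = (16 + 16 + 15 + 12 + 18 + 12 + 15 + 19 + 19 + 21 + 14 + 10 + 10 + 23 + 15 + 11 + 14 + 12 + 17) / 19 = 289 / 19 = 15.2105
LCL = c̄ − 3√c̄ = 15.2105 − 3 × 3.9001 = 3.5103

3.51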